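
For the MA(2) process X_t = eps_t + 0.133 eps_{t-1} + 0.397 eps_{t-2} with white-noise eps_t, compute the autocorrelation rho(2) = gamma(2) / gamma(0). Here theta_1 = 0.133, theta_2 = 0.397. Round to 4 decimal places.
\rho(2) = 0.3378

For an MA(q) process with theta_0 = 1, the autocovariance is
  gamma(k) = sigma^2 * sum_{i=0..q-k} theta_i * theta_{i+k},
and rho(k) = gamma(k) / gamma(0). Sigma^2 cancels.
  numerator   = (1)*(0.397) = 0.397.
  denominator = (1)^2 + (0.133)^2 + (0.397)^2 = 1.175298.
  rho(2) = 0.397 / 1.175298 = 0.3378.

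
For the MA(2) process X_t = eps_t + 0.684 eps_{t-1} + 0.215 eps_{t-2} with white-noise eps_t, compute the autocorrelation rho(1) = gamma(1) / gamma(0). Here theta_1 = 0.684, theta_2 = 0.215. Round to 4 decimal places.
\rho(1) = 0.5489

For an MA(q) process with theta_0 = 1, the autocovariance is
  gamma(k) = sigma^2 * sum_{i=0..q-k} theta_i * theta_{i+k},
and rho(k) = gamma(k) / gamma(0). Sigma^2 cancels.
  numerator   = (1)*(0.684) + (0.684)*(0.215) = 0.83106.
  denominator = (1)^2 + (0.684)^2 + (0.215)^2 = 1.514081.
  rho(1) = 0.83106 / 1.514081 = 0.5489.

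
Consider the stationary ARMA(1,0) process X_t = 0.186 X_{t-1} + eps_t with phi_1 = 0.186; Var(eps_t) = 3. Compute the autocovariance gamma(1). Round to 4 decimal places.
\gamma(1) = 0.5780

Multiply the model equation by X_{t-k} and take expectations. With theta_0 = psi_0 = 1 and psi_j the MA(infinity) weights, this gives
  gamma(k) - sum_i phi_i gamma(k-i) = c_k,
  c_k = sigma^2 * sum_{j=k..q} theta_j psi_{j-k}   (c_k = 0 for k > q),
using gamma(-m) = gamma(m).
Pure AR (q = 0): c_0 = sigma^2 = 3, c_k = 0 for k >= 1.
Equations for k = 0 and k = 1 (AR order 1):
  gamma(0) = phi_1 gamma(1) + c_0
  gamma(1) = phi_1 gamma(0) + c_1
Substituting the second into the first: gamma(0) (1 - phi_1^2) = c_0 + phi_1 c_1, so
  gamma(0) = c_0 / (1 - phi_1^2) = 3 / (1 - (0.186)^2) = 3 / 0.965404 = 3.107507.
  gamma(1) = phi_1 gamma(0) = (0.186)(3.107507) = 0.577996.
Therefore gamma(1) = 0.5780 (to 4 decimal places).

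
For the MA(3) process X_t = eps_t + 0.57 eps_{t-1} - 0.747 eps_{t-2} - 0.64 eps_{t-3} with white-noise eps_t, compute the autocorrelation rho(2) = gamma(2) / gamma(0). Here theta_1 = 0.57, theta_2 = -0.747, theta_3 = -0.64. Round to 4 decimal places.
\rho(2) = -0.4850

For an MA(q) process with theta_0 = 1, the autocovariance is
  gamma(k) = sigma^2 * sum_{i=0..q-k} theta_i * theta_{i+k},
and rho(k) = gamma(k) / gamma(0). Sigma^2 cancels.
  numerator   = (1)*(-0.747) + (0.57)*(-0.64) = -1.1118.
  denominator = (1)^2 + (0.57)^2 + (-0.747)^2 + (-0.64)^2 = 2.292509.
  rho(2) = -1.1118 / 2.292509 = -0.4850.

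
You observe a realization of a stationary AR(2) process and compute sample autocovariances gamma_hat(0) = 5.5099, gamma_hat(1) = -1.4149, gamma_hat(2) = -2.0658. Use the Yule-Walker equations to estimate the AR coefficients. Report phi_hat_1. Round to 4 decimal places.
\hat\phi_{1} = -0.3780

The Yule-Walker equations for an AR(p) process read, in matrix form,
  Gamma_p phi = r_p,   with   (Gamma_p)_{ij} = gamma(|i - j|),
                       (r_p)_i = gamma(i),   i,j = 1..p.
Substitute the sample gammas (Toeplitz matrix and right-hand side of size 2):
  Gamma_p = [[5.5099, -1.4149], [-1.4149, 5.5099]]
  r_p     = [-1.4149, -2.0658]
Written out:
  5.5099 phi_1 - 1.4149 phi_2 = -1.4149
  -1.4149 phi_1 + 5.5099 phi_2 = -2.0658
Solve by Cramer's rule:
  det = gamma(0)^2 - gamma(1)^2 = (5.5099)^2 - (-1.4149)^2 = 30.35899801 - 2.00194201 = 28.357056
  phi_hat_1 = [gamma(1) gamma(0) - gamma(1) gamma(2)] / det = [(-1.4149)(5.5099) - (-1.4149)(-2.0658)] / 28.357056 = -10.71885793 / 28.357056 = -0.378
  phi_hat_2 = [gamma(0) gamma(2) - gamma(1)^2] / det = [(5.5099)(-2.0658) - (-1.4149)^2] / 28.357056 = -13.38429343 / 28.357056 = -0.472
So phi_hat = [-0.3780, -0.4720].
Therefore phi_hat_1 = -0.3780.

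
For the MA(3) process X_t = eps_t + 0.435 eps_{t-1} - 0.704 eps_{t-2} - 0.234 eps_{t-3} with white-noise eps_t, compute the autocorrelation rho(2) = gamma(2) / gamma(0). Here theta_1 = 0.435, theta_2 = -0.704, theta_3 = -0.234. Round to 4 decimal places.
\rho(2) = -0.4632

For an MA(q) process with theta_0 = 1, the autocovariance is
  gamma(k) = sigma^2 * sum_{i=0..q-k} theta_i * theta_{i+k},
and rho(k) = gamma(k) / gamma(0). Sigma^2 cancels.
  numerator   = (1)*(-0.704) + (0.435)*(-0.234) = -0.80579.
  denominator = (1)^2 + (0.435)^2 + (-0.704)^2 + (-0.234)^2 = 1.739597.
  rho(2) = -0.80579 / 1.739597 = -0.4632.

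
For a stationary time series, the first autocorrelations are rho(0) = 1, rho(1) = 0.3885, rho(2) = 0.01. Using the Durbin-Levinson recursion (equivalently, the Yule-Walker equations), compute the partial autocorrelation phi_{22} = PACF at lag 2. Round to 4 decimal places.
\phi_{22} = -0.1660

The PACF at lag k is phi_{kk}, the last component of the solution
to the Yule-Walker system G_k phi = r_k where
  (G_k)_{ij} = rho(|i - j|), (r_k)_i = rho(i), i,j = 1..k.
Equivalently, Durbin-Levinson gives phi_{kk} iteratively:
  phi_{11} = rho(1)
  phi_{kk} = [rho(k) - sum_{j=1..k-1} phi_{k-1,j} rho(k-j)]
            / [1 - sum_{j=1..k-1} phi_{k-1,j} rho(j)],
  phi_{k,j} = phi_{k-1,j} - phi_{kk} phi_{k-1,k-j},  j = 1..k-1.
Step k = 1:
  phi_11 = rho(1) = 0.3885.
Step k = 2:
  phi_22 = [rho(2) - phi_11 rho(1)] / [1 - phi_11 rho(1)] = [0.01 - (0.3885)(0.3885)] / [1 - (0.3885)(0.3885)]
         = -0.14093225 / 0.84906775 = -0.166.
Therefore phi_{22} = -0.1660.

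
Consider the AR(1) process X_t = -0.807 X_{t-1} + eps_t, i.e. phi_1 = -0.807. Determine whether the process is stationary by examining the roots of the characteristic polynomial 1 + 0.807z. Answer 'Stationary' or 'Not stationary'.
\text{Stationary}

The AR(p) characteristic polynomial is P(z) = 1 + 0.807z.
Stationarity requires all roots to lie outside the unit circle, i.e. |z| > 1 for every root.
This is linear in z: 1 + (0.807) z = 0  =>  z = -1/(0.807) = -1.239157,  |z| = 1.239157.
Moduli of all roots: 1.2392.
All moduli strictly greater than 1? Yes.
Verdict: Stationary.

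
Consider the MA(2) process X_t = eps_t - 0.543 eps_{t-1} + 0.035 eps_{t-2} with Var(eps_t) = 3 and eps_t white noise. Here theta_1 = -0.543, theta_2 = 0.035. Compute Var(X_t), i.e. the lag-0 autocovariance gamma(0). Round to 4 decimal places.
\gamma(0) = 3.8882

For an MA(q) process X_t = eps_t + sum_i theta_i eps_{t-i} with
Var(eps_t) = sigma^2, the variance is
  gamma(0) = sigma^2 * (1 + sum_i theta_i^2).
  sum_i theta_i^2 = (-0.543)^2 + (0.035)^2 = 0.294849 + 0.001225 = 0.296074.
  gamma(0) = 3 * (1 + 0.296074) = 3 * 1.296074 = 3.888222, which rounds to 3.8882.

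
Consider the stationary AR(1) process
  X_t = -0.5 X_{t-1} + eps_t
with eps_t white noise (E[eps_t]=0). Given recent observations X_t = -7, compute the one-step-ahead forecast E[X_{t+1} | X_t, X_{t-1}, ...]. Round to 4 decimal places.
E[X_{t+1} \mid \mathcal F_t] = 3.5000

For an AR(p) model X_t = c + sum_i phi_i X_{t-i} + eps_t, the
one-step-ahead conditional mean is
  E[X_{t+1} | X_t, ...] = c + sum_i phi_i X_{t+1-i}.
Substitute known values:
  E[X_{t+1} | ...] = (-0.5) * (-7)
                   = 3.5000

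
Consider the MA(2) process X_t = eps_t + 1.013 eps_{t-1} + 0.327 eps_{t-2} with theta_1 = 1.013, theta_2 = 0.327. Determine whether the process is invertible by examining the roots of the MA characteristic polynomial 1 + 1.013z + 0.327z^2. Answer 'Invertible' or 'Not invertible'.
\text{Invertible}

The MA(q) characteristic polynomial is P(z) = 1 + 1.013z + 0.327z^2.
Invertibility requires all roots to lie outside the unit circle, i.e. |z| > 1 for every root.
Set 1 + (1.013) z + (0.327) z^2 = 0, i.e. a z^2 + b z + c = 0 with a = 0.327, b = 1.013, c = 1.
Discriminant D = b^2 - 4ac = (1.013)^2 - 4*(0.327)*1 = 1.026169 - (1.308) = -0.281831.
D < 0, so the roots are the complex-conjugate pair z = (-b +/- i sqrt(-D)) / (2a) = -1.5489 +/- 0.8117i.
For a conjugate pair |z|^2 = z * conj(z) = (product of roots) = c/a = 1/(0.327) = 3.058104, so |z| = sqrt(3.058104) = 1.7487 for both roots.
Moduli of all roots: 1.7487, 1.7487.
All moduli strictly greater than 1? Yes.
Verdict: Invertible.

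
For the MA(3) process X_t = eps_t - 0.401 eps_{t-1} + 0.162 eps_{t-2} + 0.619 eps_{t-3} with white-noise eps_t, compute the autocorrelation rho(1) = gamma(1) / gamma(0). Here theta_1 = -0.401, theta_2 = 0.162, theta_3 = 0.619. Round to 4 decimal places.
\rho(1) = -0.2329

For an MA(q) process with theta_0 = 1, the autocovariance is
  gamma(k) = sigma^2 * sum_{i=0..q-k} theta_i * theta_{i+k},
and rho(k) = gamma(k) / gamma(0). Sigma^2 cancels.
  numerator   = (1)*(-0.401) + (-0.401)*(0.162) + (0.162)*(0.619) = -0.365684.
  denominator = (1)^2 + (-0.401)^2 + (0.162)^2 + (0.619)^2 = 1.570206.
  rho(1) = -0.365684 / 1.570206 = -0.2329.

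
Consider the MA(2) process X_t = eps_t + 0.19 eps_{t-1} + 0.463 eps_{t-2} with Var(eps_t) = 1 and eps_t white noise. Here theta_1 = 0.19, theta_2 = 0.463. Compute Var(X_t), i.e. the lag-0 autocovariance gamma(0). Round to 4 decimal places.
\gamma(0) = 1.2505

For an MA(q) process X_t = eps_t + sum_i theta_i eps_{t-i} with
Var(eps_t) = sigma^2, the variance is
  gamma(0) = sigma^2 * (1 + sum_i theta_i^2).
  sum_i theta_i^2 = (0.19)^2 + (0.463)^2 = 0.0361 + 0.214369 = 0.250469.
  gamma(0) = 1 * (1 + 0.250469) = 1 * 1.250469 = 1.250469, which rounds to 1.2505.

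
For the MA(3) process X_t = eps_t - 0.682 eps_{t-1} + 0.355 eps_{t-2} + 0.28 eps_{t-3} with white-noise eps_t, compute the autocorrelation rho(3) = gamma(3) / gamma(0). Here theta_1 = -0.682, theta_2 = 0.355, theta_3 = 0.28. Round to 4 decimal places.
\rho(3) = 0.1677

For an MA(q) process with theta_0 = 1, the autocovariance is
  gamma(k) = sigma^2 * sum_{i=0..q-k} theta_i * theta_{i+k},
and rho(k) = gamma(k) / gamma(0). Sigma^2 cancels.
  numerator   = (1)*(0.28) = 0.28.
  denominator = (1)^2 + (-0.682)^2 + (0.355)^2 + (0.28)^2 = 1.669549.
  rho(3) = 0.28 / 1.669549 = 0.1677.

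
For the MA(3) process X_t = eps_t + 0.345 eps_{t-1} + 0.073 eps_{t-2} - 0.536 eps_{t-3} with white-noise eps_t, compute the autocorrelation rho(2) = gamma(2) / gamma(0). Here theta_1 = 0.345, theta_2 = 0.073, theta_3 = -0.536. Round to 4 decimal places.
\rho(2) = -0.0793

For an MA(q) process with theta_0 = 1, the autocovariance is
  gamma(k) = sigma^2 * sum_{i=0..q-k} theta_i * theta_{i+k},
and rho(k) = gamma(k) / gamma(0). Sigma^2 cancels.
  numerator   = (1)*(0.073) + (0.345)*(-0.536) = -0.11192.
  denominator = (1)^2 + (0.345)^2 + (0.073)^2 + (-0.536)^2 = 1.41165.
  rho(2) = -0.11192 / 1.41165 = -0.0793.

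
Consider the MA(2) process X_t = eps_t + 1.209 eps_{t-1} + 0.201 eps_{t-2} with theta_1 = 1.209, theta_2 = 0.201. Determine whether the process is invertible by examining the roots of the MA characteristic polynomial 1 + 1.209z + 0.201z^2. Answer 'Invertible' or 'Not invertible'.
\text{Not invertible}

The MA(q) characteristic polynomial is P(z) = 1 + 1.209z + 0.201z^2.
Invertibility requires all roots to lie outside the unit circle, i.e. |z| > 1 for every root.
Set 1 + (1.209) z + (0.201) z^2 = 0, i.e. a z^2 + b z + c = 0 with a = 0.201, b = 1.209, c = 1.
Discriminant D = b^2 - 4ac = (1.209)^2 - 4*(0.201)*1 = 1.461681 - (0.804) = 0.657681.
D >= 0, so the roots are real: z = (-b +/- sqrt(D)) / (2a) = (-1.209 +/- 0.810975) / (0.402).
  z_1 = (-1.209 + 0.810975) / (0.402) = -0.9901,   |z_1| = 0.9901.
  z_2 = (-1.209 - 0.810975) / (0.402) = -5.0248,   |z_2| = 5.0248.
Moduli of all roots: 0.9901, 5.0248.
All moduli strictly greater than 1? No.
Verdict: Not invertible.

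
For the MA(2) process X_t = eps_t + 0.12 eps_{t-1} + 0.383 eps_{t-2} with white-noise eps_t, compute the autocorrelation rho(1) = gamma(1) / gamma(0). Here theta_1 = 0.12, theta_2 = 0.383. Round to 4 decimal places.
\rho(1) = 0.1429

For an MA(q) process with theta_0 = 1, the autocovariance is
  gamma(k) = sigma^2 * sum_{i=0..q-k} theta_i * theta_{i+k},
and rho(k) = gamma(k) / gamma(0). Sigma^2 cancels.
  numerator   = (1)*(0.12) + (0.12)*(0.383) = 0.16596.
  denominator = (1)^2 + (0.12)^2 + (0.383)^2 = 1.161089.
  rho(1) = 0.16596 / 1.161089 = 0.1429.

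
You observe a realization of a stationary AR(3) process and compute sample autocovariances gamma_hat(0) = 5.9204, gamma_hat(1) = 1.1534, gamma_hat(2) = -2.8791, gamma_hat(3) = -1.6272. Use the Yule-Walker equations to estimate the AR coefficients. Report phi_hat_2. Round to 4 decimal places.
\hat\phi_{2} = -0.5350

The Yule-Walker equations for an AR(p) process read, in matrix form,
  Gamma_p phi = r_p,   with   (Gamma_p)_{ij} = gamma(|i - j|),
                       (r_p)_i = gamma(i),   i,j = 1..p.
Substitute the sample gammas (Toeplitz matrix and right-hand side of size 3):
  Gamma_p = [[5.9204, 1.1534, -2.8791], [1.1534, 5.9204, 1.1534], [-2.8791, 1.1534, 5.9204]]
  r_p     = [1.1534, -2.8791, -1.6272]
Written out (R1..R3):
  (R1) 5.9204 phi_1 + 1.1534 phi_2 - 2.8791 phi_3 = 1.1534
  (R2) 1.1534 phi_1 + 5.9204 phi_2 + 1.1534 phi_3 = -2.8791
  (R3) -2.8791 phi_1 + 1.1534 phi_2 + 5.9204 phi_3 = -1.6272
Gaussian elimination:
  R2 <- R2 - (1.1534/5.9204) R1 = R2 - (0.194818) R1:  5.695697 phi_2 + 1.7143 phi_3 = -3.103803
  R3 <- R3 - (-2.8791/5.9204) R1 = R3 - (-0.486302) R1:  1.7143 phi_2 + 4.520289 phi_3 = -1.0663
  R3 <- R3 - (1.7143/5.695697) R2 = R3 - (0.300982) R2:  4.004316 phi_3 = -0.132112
Back-substitution:
  phi_hat_3 = -0.132112 / 4.004316 = -0.032992
  phi_hat_2 = (-3.103803 - (1.7143)(-0.032992)) / 5.695697 = -0.535008
  phi_hat_1 = (1.1534 - (1.1534)(-0.535008) - (-2.8791)(-0.032992)) / 5.9204 = 0.283003
So phi_hat = [0.2830, -0.5350, -0.0330].
Therefore phi_hat_2 = -0.5350.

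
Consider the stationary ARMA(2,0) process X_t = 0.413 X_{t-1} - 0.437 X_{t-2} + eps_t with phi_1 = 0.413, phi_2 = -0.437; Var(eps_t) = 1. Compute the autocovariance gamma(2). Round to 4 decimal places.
\gamma(2) = -0.4289

Multiply the model equation by X_{t-k} and take expectations. With theta_0 = psi_0 = 1 and psi_j the MA(infinity) weights, this gives
  gamma(k) - sum_i phi_i gamma(k-i) = c_k,
  c_k = sigma^2 * sum_{j=k..q} theta_j psi_{j-k}   (c_k = 0 for k > q),
using gamma(-m) = gamma(m).
Pure AR (q = 0): c_0 = sigma^2 = 1, c_k = 0 for k >= 1.
Equations for k = 0, 1, 2 (AR order 2, c_2 = 0):
  (E0) gamma(0) = phi_1 gamma(1) + phi_2 gamma(2) + c_0
  (E1) gamma(1) = phi_1 gamma(0) + phi_2 gamma(1) + c_1
  (E2) gamma(2) = phi_1 gamma(1) + phi_2 gamma(0)
From (E1): gamma(1) = A gamma(0) + B with
  A = phi_1 / (1 - phi_2) = 0.413 / 1.437 = 0.287404,   B = c_1 / (1 - phi_2) = 0 / 1.437 = 0.
Insert (E2) into (E0): gamma(0) (1 - phi_2^2) = phi_1 (1 + phi_2) gamma(1) + c_0.
  phi_1 (1 + phi_2) = (0.413)(0.563) = 0.232519,   1 - phi_2^2 = 0.809031.
Replace gamma(1) by A gamma(0) + B and collect gamma(0):
  gamma(0) [0.809031 - (0.232519)(0.287404)] = c_0 = 1
  gamma(0) * 0.742204 = 1
  gamma(0) = 1 / 0.742204 = 1.347338.
  gamma(1) = A gamma(0) = (0.287404)(1.347338) = 0.387231.
  gamma(2) = phi_1 gamma(1) + phi_2 gamma(0) = (0.413)(0.387231) + (-0.437)(1.347338) = -0.428861.
Therefore gamma(2) = -0.4289 (to 4 decimal places).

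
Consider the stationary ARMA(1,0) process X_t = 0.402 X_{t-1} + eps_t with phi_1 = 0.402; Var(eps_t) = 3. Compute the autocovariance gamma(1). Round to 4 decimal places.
\gamma(1) = 1.4385

Multiply the model equation by X_{t-k} and take expectations. With theta_0 = psi_0 = 1 and psi_j the MA(infinity) weights, this gives
  gamma(k) - sum_i phi_i gamma(k-i) = c_k,
  c_k = sigma^2 * sum_{j=k..q} theta_j psi_{j-k}   (c_k = 0 for k > q),
using gamma(-m) = gamma(m).
Pure AR (q = 0): c_0 = sigma^2 = 3, c_k = 0 for k >= 1.
Equations for k = 0 and k = 1 (AR order 1):
  gamma(0) = phi_1 gamma(1) + c_0
  gamma(1) = phi_1 gamma(0) + c_1
Substituting the second into the first: gamma(0) (1 - phi_1^2) = c_0 + phi_1 c_1, so
  gamma(0) = c_0 / (1 - phi_1^2) = 3 / (1 - (0.402)^2) = 3 / 0.838396 = 3.578261.
  gamma(1) = phi_1 gamma(0) = (0.402)(3.578261) = 1.438461.
Therefore gamma(1) = 1.4385 (to 4 decimal places).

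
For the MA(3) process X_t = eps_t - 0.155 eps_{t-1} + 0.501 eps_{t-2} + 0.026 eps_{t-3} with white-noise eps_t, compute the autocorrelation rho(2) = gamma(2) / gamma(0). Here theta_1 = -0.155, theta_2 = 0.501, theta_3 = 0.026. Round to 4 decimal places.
\rho(2) = 0.3896

For an MA(q) process with theta_0 = 1, the autocovariance is
  gamma(k) = sigma^2 * sum_{i=0..q-k} theta_i * theta_{i+k},
and rho(k) = gamma(k) / gamma(0). Sigma^2 cancels.
  numerator   = (1)*(0.501) + (-0.155)*(0.026) = 0.49697.
  denominator = (1)^2 + (-0.155)^2 + (0.501)^2 + (0.026)^2 = 1.275702.
  rho(2) = 0.49697 / 1.275702 = 0.3896.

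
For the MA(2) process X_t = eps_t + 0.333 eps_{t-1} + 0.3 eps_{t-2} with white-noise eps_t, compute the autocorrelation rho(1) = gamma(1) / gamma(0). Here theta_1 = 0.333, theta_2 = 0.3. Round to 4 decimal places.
\rho(1) = 0.3605

For an MA(q) process with theta_0 = 1, the autocovariance is
  gamma(k) = sigma^2 * sum_{i=0..q-k} theta_i * theta_{i+k},
and rho(k) = gamma(k) / gamma(0). Sigma^2 cancels.
  numerator   = (1)*(0.333) + (0.333)*(0.3) = 0.4329.
  denominator = (1)^2 + (0.333)^2 + (0.3)^2 = 1.200889.
  rho(1) = 0.4329 / 1.200889 = 0.3605.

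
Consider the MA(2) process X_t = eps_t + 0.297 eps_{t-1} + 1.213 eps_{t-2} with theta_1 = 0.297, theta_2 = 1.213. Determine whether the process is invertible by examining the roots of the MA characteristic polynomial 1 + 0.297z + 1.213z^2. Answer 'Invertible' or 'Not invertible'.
\text{Not invertible}

The MA(q) characteristic polynomial is P(z) = 1 + 0.297z + 1.213z^2.
Invertibility requires all roots to lie outside the unit circle, i.e. |z| > 1 for every root.
Set 1 + (0.297) z + (1.213) z^2 = 0, i.e. a z^2 + b z + c = 0 with a = 1.213, b = 0.297, c = 1.
Discriminant D = b^2 - 4ac = (0.297)^2 - 4*(1.213)*1 = 0.088209 - (4.852) = -4.763791.
D < 0, so the roots are the complex-conjugate pair z = (-b +/- i sqrt(-D)) / (2a) = -0.1224 +/- 0.8997i.
For a conjugate pair |z|^2 = z * conj(z) = (product of roots) = c/a = 1/(1.213) = 0.824402, so |z| = sqrt(0.824402) = 0.908 for both roots.
Moduli of all roots: 0.9080, 0.9080.
All moduli strictly greater than 1? No.
Verdict: Not invertible.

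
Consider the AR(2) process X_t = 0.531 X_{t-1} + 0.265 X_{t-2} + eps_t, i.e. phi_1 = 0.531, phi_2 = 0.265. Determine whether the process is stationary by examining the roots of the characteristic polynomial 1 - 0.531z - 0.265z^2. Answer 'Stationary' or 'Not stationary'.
\text{Stationary}

The AR(p) characteristic polynomial is P(z) = 1 - 0.531z - 0.265z^2.
Stationarity requires all roots to lie outside the unit circle, i.e. |z| > 1 for every root.
Set 1 + (-0.531) z + (-0.265) z^2 = 0, i.e. a z^2 + b z + c = 0 with a = -0.265, b = -0.531, c = 1.
Discriminant D = b^2 - 4ac = (-0.531)^2 - 4*(-0.265)*1 = 0.281961 - (-1.06) = 1.341961.
D >= 0, so the roots are real: z = (-b +/- sqrt(D)) / (2a) = (0.531 +/- 1.15843) / (-0.53).
  z_1 = (0.531 + 1.15843) / (-0.53) = -3.1876,   |z_1| = 3.1876.
  z_2 = (0.531 - 1.15843) / (-0.53) = 1.1838,   |z_2| = 1.1838.
Moduli of all roots: 3.1876, 1.1838.
All moduli strictly greater than 1? Yes.
Verdict: Stationary.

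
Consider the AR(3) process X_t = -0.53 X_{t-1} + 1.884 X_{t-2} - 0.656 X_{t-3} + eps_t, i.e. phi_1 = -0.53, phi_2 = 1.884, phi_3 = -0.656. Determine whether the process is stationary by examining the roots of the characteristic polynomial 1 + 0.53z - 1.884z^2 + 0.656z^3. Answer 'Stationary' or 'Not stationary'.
\text{Not stationary}

The AR(p) characteristic polynomial is P(z) = 1 + 0.53z - 1.884z^2 + 0.656z^3.
Stationarity requires all roots to lie outside the unit circle, i.e. |z| > 1 for every root.
Degree 3: look for a simple real root z0 first, then factor out (1 - z/z0) and solve the remaining quadratic.
Testing z0 = 1.25: P(1.25) = 1 + (0.53)(1.25) + (-1.884)(1.25)^2 + (0.656)(1.25)^3
  = 1 + (0.6625) + (-2.94375) + (1.28125) = 0.  So z_0 = 1.25 is a root, |z_0| = 1.25.
Divide out the factor (1 - 0.8 z) = (1 - z/z0) (since 1/z0 = 0.8):
  P(z) = (1 - 0.8 z)(1 + (1.33) z + (-0.82) z^2)
  [check: z-coef 1.33 - (0.8) = 0.53; z^2-coef -0.82 - (0.8)(1.33) = -1.884; z^3-coef -(0.8)(-0.82) = 0.656.]
Remaining roots from the quadratic factor 1 + (1.33) z + (-0.82) z^2:
  Set 1 + (1.33) z + (-0.82) z^2 = 0, i.e. a z^2 + b z + c = 0 with a = -0.82, b = 1.33, c = 1.
  Discriminant D = b^2 - 4ac = (1.33)^2 - 4*(-0.82)*1 = 1.7689 - (-3.28) = 5.0489.
  D >= 0, so the roots are real: z = (-b +/- sqrt(D)) / (2a) = (-1.33 +/- 2.246976) / (-1.64).
    z_1 = (-1.33 + 2.246976) / (-1.64) = -0.5591,   |z_1| = 0.5591.
    z_2 = (-1.33 - 2.246976) / (-1.64) = 2.1811,   |z_2| = 2.1811.
Moduli of all roots: 1.2500, 0.5591, 2.1811.
All moduli strictly greater than 1? No.
Verdict: Not stationary.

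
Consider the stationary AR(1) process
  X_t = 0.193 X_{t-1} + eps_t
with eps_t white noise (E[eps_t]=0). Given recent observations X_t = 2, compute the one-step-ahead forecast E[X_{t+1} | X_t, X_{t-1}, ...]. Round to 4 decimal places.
E[X_{t+1} \mid \mathcal F_t] = 0.3860

For an AR(p) model X_t = c + sum_i phi_i X_{t-i} + eps_t, the
one-step-ahead conditional mean is
  E[X_{t+1} | X_t, ...] = c + sum_i phi_i X_{t+1-i}.
Substitute known values:
  E[X_{t+1} | ...] = (0.193) * (2)
                   = 0.3860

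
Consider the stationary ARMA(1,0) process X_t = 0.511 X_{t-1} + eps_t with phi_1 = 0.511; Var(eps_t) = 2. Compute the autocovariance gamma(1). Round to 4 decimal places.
\gamma(1) = 1.3832

Multiply the model equation by X_{t-k} and take expectations. With theta_0 = psi_0 = 1 and psi_j the MA(infinity) weights, this gives
  gamma(k) - sum_i phi_i gamma(k-i) = c_k,
  c_k = sigma^2 * sum_{j=k..q} theta_j psi_{j-k}   (c_k = 0 for k > q),
using gamma(-m) = gamma(m).
Pure AR (q = 0): c_0 = sigma^2 = 2, c_k = 0 for k >= 1.
Equations for k = 0 and k = 1 (AR order 1):
  gamma(0) = phi_1 gamma(1) + c_0
  gamma(1) = phi_1 gamma(0) + c_1
Substituting the second into the first: gamma(0) (1 - phi_1^2) = c_0 + phi_1 c_1, so
  gamma(0) = c_0 / (1 - phi_1^2) = 2 / (1 - (0.511)^2) = 2 / 0.738879 = 2.706803.
  gamma(1) = phi_1 gamma(0) = (0.511)(2.706803) = 1.383176.
Therefore gamma(1) = 1.3832 (to 4 decimal places).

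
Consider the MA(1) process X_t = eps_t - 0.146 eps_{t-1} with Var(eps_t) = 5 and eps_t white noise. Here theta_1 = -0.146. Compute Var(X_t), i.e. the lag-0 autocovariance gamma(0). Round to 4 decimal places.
\gamma(0) = 5.1066

For an MA(q) process X_t = eps_t + sum_i theta_i eps_{t-i} with
Var(eps_t) = sigma^2, the variance is
  gamma(0) = sigma^2 * (1 + sum_i theta_i^2).
  sum_i theta_i^2 = (-0.146)^2 = 0.021316.
  gamma(0) = 5 * (1 + 0.021316) = 5 * 1.021316 = 5.10658, which rounds to 5.1066.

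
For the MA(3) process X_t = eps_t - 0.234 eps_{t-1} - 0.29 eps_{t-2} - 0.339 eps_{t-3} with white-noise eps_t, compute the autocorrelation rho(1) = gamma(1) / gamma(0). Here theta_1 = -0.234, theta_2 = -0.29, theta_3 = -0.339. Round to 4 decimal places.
\rho(1) = -0.0541

For an MA(q) process with theta_0 = 1, the autocovariance is
  gamma(k) = sigma^2 * sum_{i=0..q-k} theta_i * theta_{i+k},
and rho(k) = gamma(k) / gamma(0). Sigma^2 cancels.
  numerator   = (1)*(-0.234) + (-0.234)*(-0.29) + (-0.29)*(-0.339) = -0.06783.
  denominator = (1)^2 + (-0.234)^2 + (-0.29)^2 + (-0.339)^2 = 1.253777.
  rho(1) = -0.06783 / 1.253777 = -0.0541.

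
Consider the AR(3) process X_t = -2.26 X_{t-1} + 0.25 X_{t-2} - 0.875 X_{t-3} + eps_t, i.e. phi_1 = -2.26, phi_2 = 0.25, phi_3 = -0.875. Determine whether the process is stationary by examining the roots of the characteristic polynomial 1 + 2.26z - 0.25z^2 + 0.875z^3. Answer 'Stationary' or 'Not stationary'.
\text{Not stationary}

The AR(p) characteristic polynomial is P(z) = 1 + 2.26z - 0.25z^2 + 0.875z^3.
Stationarity requires all roots to lie outside the unit circle, i.e. |z| > 1 for every root.
Degree 3: look for a simple real root z0 first, then factor out (1 - z/z0) and solve the remaining quadratic.
Testing z0 = -0.4: P(-0.4) = 1 + (2.26)(-0.4) + (-0.25)(-0.4)^2 + (0.875)(-0.4)^3
  = 1 + (-0.904) + (-0.04) + (-0.056) = 0.  So z_0 = -0.4 is a root, |z_0| = 0.4.
Divide out the factor (1 + 2.5 z) = (1 - z/z0) (since 1/z0 = -2.5):
  P(z) = (1 + 2.5 z)(1 + (-0.24) z + (0.35) z^2)
  [check: z-coef -0.24 - (-2.5) = 2.26; z^2-coef 0.35 - (-2.5)(-0.24) = -0.25; z^3-coef -(-2.5)(0.35) = 0.875.]
Remaining roots from the quadratic factor 1 + (-0.24) z + (0.35) z^2:
  Set 1 + (-0.24) z + (0.35) z^2 = 0, i.e. a z^2 + b z + c = 0 with a = 0.35, b = -0.24, c = 1.
  Discriminant D = b^2 - 4ac = (-0.24)^2 - 4*(0.35)*1 = 0.0576 - (1.4) = -1.3424.
  D < 0, so the roots are the complex-conjugate pair z = (-b +/- i sqrt(-D)) / (2a) = 0.3429 +/- 1.6552i.
  For a conjugate pair |z|^2 = z * conj(z) = (product of roots) = c/a = 1/(0.35) = 2.857143, so |z| = sqrt(2.857143) = 1.6903 for both roots.
Moduli of all roots: 0.4000, 1.6903, 1.6903.
All moduli strictly greater than 1? No.
Verdict: Not stationary.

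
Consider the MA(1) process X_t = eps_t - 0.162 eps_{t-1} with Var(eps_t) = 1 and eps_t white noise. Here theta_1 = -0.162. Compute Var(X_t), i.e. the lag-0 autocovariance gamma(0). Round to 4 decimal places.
\gamma(0) = 1.0262

For an MA(q) process X_t = eps_t + sum_i theta_i eps_{t-i} with
Var(eps_t) = sigma^2, the variance is
  gamma(0) = sigma^2 * (1 + sum_i theta_i^2).
  sum_i theta_i^2 = (-0.162)^2 = 0.026244.
  gamma(0) = 1 * (1 + 0.026244) = 1 * 1.026244 = 1.026244, which rounds to 1.0262.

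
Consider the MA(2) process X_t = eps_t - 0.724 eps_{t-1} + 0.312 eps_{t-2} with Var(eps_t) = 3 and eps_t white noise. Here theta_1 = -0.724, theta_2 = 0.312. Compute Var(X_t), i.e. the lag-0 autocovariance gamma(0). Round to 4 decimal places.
\gamma(0) = 4.8646

For an MA(q) process X_t = eps_t + sum_i theta_i eps_{t-i} with
Var(eps_t) = sigma^2, the variance is
  gamma(0) = sigma^2 * (1 + sum_i theta_i^2).
  sum_i theta_i^2 = (-0.724)^2 + (0.312)^2 = 0.524176 + 0.097344 = 0.62152.
  gamma(0) = 3 * (1 + 0.62152) = 3 * 1.62152 = 4.86456, which rounds to 4.8646.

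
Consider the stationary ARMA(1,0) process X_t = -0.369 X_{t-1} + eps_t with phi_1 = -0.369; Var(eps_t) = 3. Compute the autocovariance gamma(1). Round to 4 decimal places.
\gamma(1) = -1.2815

Multiply the model equation by X_{t-k} and take expectations. With theta_0 = psi_0 = 1 and psi_j the MA(infinity) weights, this gives
  gamma(k) - sum_i phi_i gamma(k-i) = c_k,
  c_k = sigma^2 * sum_{j=k..q} theta_j psi_{j-k}   (c_k = 0 for k > q),
using gamma(-m) = gamma(m).
Pure AR (q = 0): c_0 = sigma^2 = 3, c_k = 0 for k >= 1.
Equations for k = 0 and k = 1 (AR order 1):
  gamma(0) = phi_1 gamma(1) + c_0
  gamma(1) = phi_1 gamma(0) + c_1
Substituting the second into the first: gamma(0) (1 - phi_1^2) = c_0 + phi_1 c_1, so
  gamma(0) = c_0 / (1 - phi_1^2) = 3 / (1 - (-0.369)^2) = 3 / 0.863839 = 3.472869.
  gamma(1) = phi_1 gamma(0) = (-0.369)(3.472869) = -1.281489.
Therefore gamma(1) = -1.2815 (to 4 decimal places).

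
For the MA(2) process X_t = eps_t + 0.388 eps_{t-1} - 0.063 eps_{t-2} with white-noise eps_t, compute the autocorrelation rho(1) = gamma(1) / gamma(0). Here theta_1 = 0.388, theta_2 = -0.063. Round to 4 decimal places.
\rho(1) = 0.3149

For an MA(q) process with theta_0 = 1, the autocovariance is
  gamma(k) = sigma^2 * sum_{i=0..q-k} theta_i * theta_{i+k},
and rho(k) = gamma(k) / gamma(0). Sigma^2 cancels.
  numerator   = (1)*(0.388) + (0.388)*(-0.063) = 0.363556.
  denominator = (1)^2 + (0.388)^2 + (-0.063)^2 = 1.154513.
  rho(1) = 0.363556 / 1.154513 = 0.3149.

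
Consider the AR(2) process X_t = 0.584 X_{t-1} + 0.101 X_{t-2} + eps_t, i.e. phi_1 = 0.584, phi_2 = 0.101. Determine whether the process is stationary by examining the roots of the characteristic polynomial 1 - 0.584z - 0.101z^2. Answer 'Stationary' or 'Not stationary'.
\text{Stationary}

The AR(p) characteristic polynomial is P(z) = 1 - 0.584z - 0.101z^2.
Stationarity requires all roots to lie outside the unit circle, i.e. |z| > 1 for every root.
Set 1 + (-0.584) z + (-0.101) z^2 = 0, i.e. a z^2 + b z + c = 0 with a = -0.101, b = -0.584, c = 1.
Discriminant D = b^2 - 4ac = (-0.584)^2 - 4*(-0.101)*1 = 0.341056 - (-0.404) = 0.745056.
D >= 0, so the roots are real: z = (-b +/- sqrt(D)) / (2a) = (0.584 +/- 0.863166) / (-0.202).
  z_1 = (0.584 + 0.863166) / (-0.202) = -7.1642,   |z_1| = 7.1642.
  z_2 = (0.584 - 0.863166) / (-0.202) = 1.382,   |z_2| = 1.382.
Moduli of all roots: 7.1642, 1.3820.
All moduli strictly greater than 1? Yes.
Verdict: Stationary.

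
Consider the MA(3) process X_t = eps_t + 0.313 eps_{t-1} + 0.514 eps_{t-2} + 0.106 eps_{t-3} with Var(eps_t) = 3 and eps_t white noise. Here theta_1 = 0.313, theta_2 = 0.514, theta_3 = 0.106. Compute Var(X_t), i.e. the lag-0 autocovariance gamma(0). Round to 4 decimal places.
\gamma(0) = 4.1202

For an MA(q) process X_t = eps_t + sum_i theta_i eps_{t-i} with
Var(eps_t) = sigma^2, the variance is
  gamma(0) = sigma^2 * (1 + sum_i theta_i^2).
  sum_i theta_i^2 = (0.313)^2 + (0.514)^2 + (0.106)^2 = 0.097969 + 0.264196 + 0.011236 = 0.373401.
  gamma(0) = 3 * (1 + 0.373401) = 3 * 1.373401 = 4.120203, which rounds to 4.1202.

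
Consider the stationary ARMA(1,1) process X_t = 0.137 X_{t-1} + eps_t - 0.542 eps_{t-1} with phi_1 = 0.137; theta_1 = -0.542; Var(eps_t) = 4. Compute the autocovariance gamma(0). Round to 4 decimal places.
\gamma(0) = 4.6686

Multiply the model equation by X_{t-k} and take expectations. With theta_0 = psi_0 = 1 and psi_j the MA(infinity) weights, this gives
  gamma(k) - sum_i phi_i gamma(k-i) = c_k,
  c_k = sigma^2 * sum_{j=k..q} theta_j psi_{j-k}   (c_k = 0 for k > q),
using gamma(-m) = gamma(m).
psi-weights needed (psi_j = theta_j + sum_i phi_i psi_{j-i}):
  psi_1 = theta_1 + phi_1 = -0.542 + (0.137) = -0.405
Right-hand sides:
  c_0 = sigma^2 (1 + theta_1 psi_1) = 4 * (1 + (-0.542)(-0.405)) = 4 * 1.21951 = 4.87804
  c_1 = sigma^2 theta_1 = 4 * (-0.542) = -2.168
  c_2 = 0
Equations for k = 0 and k = 1 (AR order 1):
  gamma(0) = phi_1 gamma(1) + c_0
  gamma(1) = phi_1 gamma(0) + c_1
Substituting the second into the first: gamma(0) (1 - phi_1^2) = c_0 + phi_1 c_1, so
  gamma(0) = (c_0 + phi_1 c_1) / (1 - phi_1^2) = (4.87804 + (0.137)(-2.168)) / (1 - (0.137)^2) = 4.581024 / 0.981231 = 4.66865.
Therefore gamma(0) = 4.6686 (to 4 decimal places).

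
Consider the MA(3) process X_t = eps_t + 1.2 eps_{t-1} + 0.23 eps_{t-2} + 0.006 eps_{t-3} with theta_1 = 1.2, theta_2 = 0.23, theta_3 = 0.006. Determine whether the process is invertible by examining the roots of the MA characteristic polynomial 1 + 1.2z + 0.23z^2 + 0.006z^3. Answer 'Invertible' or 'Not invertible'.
\text{Invertible}

The MA(q) characteristic polynomial is P(z) = 1 + 1.2z + 0.23z^2 + 0.006z^3.
Invertibility requires all roots to lie outside the unit circle, i.e. |z| > 1 for every root.
Degree 3: look for a simple real root z0 first, then factor out (1 - z/z0) and solve the remaining quadratic.
Testing z0 = -5: P(-5) = 1 + (1.2)(-5) + (0.23)(-5)^2 + (0.006)(-5)^3
  = 1 + (-6) + (5.75) + (-0.75) = 0.  So z_0 = -5 is a root, |z_0| = 5.
Divide out the factor (1 + 0.2 z) = (1 - z/z0) (since 1/z0 = -0.2):
  P(z) = (1 + 0.2 z)(1 + (1) z + (0.03) z^2)
  [check: z-coef 1 - (-0.2) = 1.2; z^2-coef 0.03 - (-0.2)(1) = 0.23; z^3-coef -(-0.2)(0.03) = 0.006.]
Remaining roots from the quadratic factor 1 + (1) z + (0.03) z^2:
  Set 1 + (1) z + (0.03) z^2 = 0, i.e. a z^2 + b z + c = 0 with a = 0.03, b = 1, c = 1.
  Discriminant D = b^2 - 4ac = (1)^2 - 4*(0.03)*1 = 1 - (0.12) = 0.88.
  D >= 0, so the roots are real: z = (-b +/- sqrt(D)) / (2a) = (-1 +/- 0.938083) / (0.06).
    z_1 = (-1 + 0.938083) / (0.06) = -1.0319,   |z_1| = 1.0319.
    z_2 = (-1 - 0.938083) / (0.06) = -32.3014,   |z_2| = 32.3014.
Moduli of all roots: 5.0000, 1.0319, 32.3014.
All moduli strictly greater than 1? Yes.
Verdict: Invertible.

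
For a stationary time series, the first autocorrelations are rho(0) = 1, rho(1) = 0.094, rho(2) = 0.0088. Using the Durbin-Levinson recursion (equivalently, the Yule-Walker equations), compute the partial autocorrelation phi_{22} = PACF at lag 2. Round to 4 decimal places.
\phi_{22} = 0.0000

The PACF at lag k is phi_{kk}, the last component of the solution
to the Yule-Walker system G_k phi = r_k where
  (G_k)_{ij} = rho(|i - j|), (r_k)_i = rho(i), i,j = 1..k.
Equivalently, Durbin-Levinson gives phi_{kk} iteratively:
  phi_{11} = rho(1)
  phi_{kk} = [rho(k) - sum_{j=1..k-1} phi_{k-1,j} rho(k-j)]
            / [1 - sum_{j=1..k-1} phi_{k-1,j} rho(j)],
  phi_{k,j} = phi_{k-1,j} - phi_{kk} phi_{k-1,k-j},  j = 1..k-1.
Step k = 1:
  phi_11 = rho(1) = 0.094.
Step k = 2:
  phi_22 = [rho(2) - phi_11 rho(1)] / [1 - phi_11 rho(1)] = [0.0088 - (0.094)(0.094)] / [1 - (0.094)(0.094)]
         = -0.000036 / 0.991164 = 0.
Therefore phi_{22} = 0.0000.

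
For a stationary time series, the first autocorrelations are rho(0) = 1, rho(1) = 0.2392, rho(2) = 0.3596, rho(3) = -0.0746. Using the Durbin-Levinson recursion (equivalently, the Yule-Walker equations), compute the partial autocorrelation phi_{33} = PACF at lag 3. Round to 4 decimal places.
\phi_{33} = -0.2480

The PACF at lag k is phi_{kk}, the last component of the solution
to the Yule-Walker system G_k phi = r_k where
  (G_k)_{ij} = rho(|i - j|), (r_k)_i = rho(i), i,j = 1..k.
Equivalently, Durbin-Levinson gives phi_{kk} iteratively:
  phi_{11} = rho(1)
  phi_{kk} = [rho(k) - sum_{j=1..k-1} phi_{k-1,j} rho(k-j)]
            / [1 - sum_{j=1..k-1} phi_{k-1,j} rho(j)],
  phi_{k,j} = phi_{k-1,j} - phi_{kk} phi_{k-1,k-j},  j = 1..k-1.
Step k = 1:
  phi_11 = rho(1) = 0.2392.
Step k = 2:
  phi_22 = [rho(2) - phi_11 rho(1)] / [1 - phi_11 rho(1)] = [0.3596 - (0.2392)(0.2392)] / [1 - (0.2392)(0.2392)]
         = 0.30238336 / 0.94278336 = 0.320735.
  Update: phi_21 = phi_11 - phi_22 phi_11 = 0.2392 - (0.320735)(0.2392) = 0.16248.
Step k = 3:
  phi_33 = [rho(3) - phi_21 rho(2) - phi_22 rho(1)] / [1 - phi_21 rho(1) - phi_22 rho(2)]
    numerator   = -0.0746 - (0.16248)(0.3596) - (0.320735)(0.2392) = -0.20974765
    denominator = 1 - (0.16248)(0.2392) - (0.320735)(0.3596) = 0.84579852
  phi_33 = -0.20974765 / 0.84579852 = -0.248.
Therefore phi_{33} = -0.2480.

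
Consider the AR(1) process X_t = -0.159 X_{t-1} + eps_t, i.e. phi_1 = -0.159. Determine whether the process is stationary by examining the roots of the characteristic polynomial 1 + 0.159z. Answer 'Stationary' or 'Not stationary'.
\text{Stationary}

The AR(p) characteristic polynomial is P(z) = 1 + 0.159z.
Stationarity requires all roots to lie outside the unit circle, i.e. |z| > 1 for every root.
This is linear in z: 1 + (0.159) z = 0  =>  z = -1/(0.159) = -6.289308,  |z| = 6.289308.
Moduli of all roots: 6.2893.
All moduli strictly greater than 1? Yes.
Verdict: Stationary.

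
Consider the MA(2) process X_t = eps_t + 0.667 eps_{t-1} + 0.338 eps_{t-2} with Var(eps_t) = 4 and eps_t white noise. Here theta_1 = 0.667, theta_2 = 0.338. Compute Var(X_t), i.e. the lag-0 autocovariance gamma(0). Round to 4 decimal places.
\gamma(0) = 6.2365

For an MA(q) process X_t = eps_t + sum_i theta_i eps_{t-i} with
Var(eps_t) = sigma^2, the variance is
  gamma(0) = sigma^2 * (1 + sum_i theta_i^2).
  sum_i theta_i^2 = (0.667)^2 + (0.338)^2 = 0.444889 + 0.114244 = 0.559133.
  gamma(0) = 4 * (1 + 0.559133) = 4 * 1.559133 = 6.236532, which rounds to 6.2365.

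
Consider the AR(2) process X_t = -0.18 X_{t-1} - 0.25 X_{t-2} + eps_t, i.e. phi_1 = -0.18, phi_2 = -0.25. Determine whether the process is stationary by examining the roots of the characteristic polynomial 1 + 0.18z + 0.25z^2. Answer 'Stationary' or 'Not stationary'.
\text{Stationary}

The AR(p) characteristic polynomial is P(z) = 1 + 0.18z + 0.25z^2.
Stationarity requires all roots to lie outside the unit circle, i.e. |z| > 1 for every root.
Set 1 + (0.18) z + (0.25) z^2 = 0, i.e. a z^2 + b z + c = 0 with a = 0.25, b = 0.18, c = 1.
Discriminant D = b^2 - 4ac = (0.18)^2 - 4*(0.25)*1 = 0.0324 - (1) = -0.9676.
D < 0, so the roots are the complex-conjugate pair z = (-b +/- i sqrt(-D)) / (2a) = -0.36 +/- 1.9673i.
For a conjugate pair |z|^2 = z * conj(z) = (product of roots) = c/a = 1/(0.25) = 4, so |z| = sqrt(4) = 2 for both roots.
Moduli of all roots: 2.0000, 2.0000.
All moduli strictly greater than 1? Yes.
Verdict: Stationary.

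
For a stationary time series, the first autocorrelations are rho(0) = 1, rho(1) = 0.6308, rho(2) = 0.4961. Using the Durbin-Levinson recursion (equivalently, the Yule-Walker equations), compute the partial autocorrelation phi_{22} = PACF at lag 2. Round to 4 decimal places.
\phi_{22} = 0.1631

The PACF at lag k is phi_{kk}, the last component of the solution
to the Yule-Walker system G_k phi = r_k where
  (G_k)_{ij} = rho(|i - j|), (r_k)_i = rho(i), i,j = 1..k.
Equivalently, Durbin-Levinson gives phi_{kk} iteratively:
  phi_{11} = rho(1)
  phi_{kk} = [rho(k) - sum_{j=1..k-1} phi_{k-1,j} rho(k-j)]
            / [1 - sum_{j=1..k-1} phi_{k-1,j} rho(j)],
  phi_{k,j} = phi_{k-1,j} - phi_{kk} phi_{k-1,k-j},  j = 1..k-1.
Step k = 1:
  phi_11 = rho(1) = 0.6308.
Step k = 2:
  phi_22 = [rho(2) - phi_11 rho(1)] / [1 - phi_11 rho(1)] = [0.4961 - (0.6308)(0.6308)] / [1 - (0.6308)(0.6308)]
         = 0.09819136 / 0.60209136 = 0.1631.
Therefore phi_{22} = 0.1631.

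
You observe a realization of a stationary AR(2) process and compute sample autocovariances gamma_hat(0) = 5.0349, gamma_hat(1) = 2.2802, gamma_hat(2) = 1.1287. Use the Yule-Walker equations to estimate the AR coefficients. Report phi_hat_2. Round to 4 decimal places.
\hat\phi_{2} = 0.0240

The Yule-Walker equations for an AR(p) process read, in matrix form,
  Gamma_p phi = r_p,   with   (Gamma_p)_{ij} = gamma(|i - j|),
                       (r_p)_i = gamma(i),   i,j = 1..p.
Substitute the sample gammas (Toeplitz matrix and right-hand side of size 2):
  Gamma_p = [[5.0349, 2.2802], [2.2802, 5.0349]]
  r_p     = [2.2802, 1.1287]
Written out:
  5.0349 phi_1 + 2.2802 phi_2 = 2.2802
  2.2802 phi_1 + 5.0349 phi_2 = 1.1287
Solve by Cramer's rule:
  det = gamma(0)^2 - gamma(1)^2 = (5.0349)^2 - (2.2802)^2 = 25.35021801 - 5.19931204 = 20.15090597
  phi_hat_1 = [gamma(1) gamma(0) - gamma(1) gamma(2)] / det = [(2.2802)(5.0349) - (2.2802)(1.1287)] / 20.15090597 = 8.90691724 / 20.15090597 = 0.442
  phi_hat_2 = [gamma(0) gamma(2) - gamma(1)^2] / det = [(5.0349)(1.1287) - (2.2802)^2] / 20.15090597 = 0.48357959 / 20.15090597 = 0.024
So phi_hat = [0.4420, 0.0240].
Therefore phi_hat_2 = 0.0240.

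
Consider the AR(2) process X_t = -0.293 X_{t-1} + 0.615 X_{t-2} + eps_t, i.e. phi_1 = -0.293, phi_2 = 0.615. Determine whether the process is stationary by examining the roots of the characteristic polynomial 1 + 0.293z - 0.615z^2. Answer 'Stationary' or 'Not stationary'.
\text{Stationary}

The AR(p) characteristic polynomial is P(z) = 1 + 0.293z - 0.615z^2.
Stationarity requires all roots to lie outside the unit circle, i.e. |z| > 1 for every root.
Set 1 + (0.293) z + (-0.615) z^2 = 0, i.e. a z^2 + b z + c = 0 with a = -0.615, b = 0.293, c = 1.
Discriminant D = b^2 - 4ac = (0.293)^2 - 4*(-0.615)*1 = 0.085849 - (-2.46) = 2.545849.
D >= 0, so the roots are real: z = (-b +/- sqrt(D)) / (2a) = (-0.293 +/- 1.595572) / (-1.23).
  z_1 = (-0.293 + 1.595572) / (-1.23) = -1.059,   |z_1| = 1.059.
  z_2 = (-0.293 - 1.595572) / (-1.23) = 1.5354,   |z_2| = 1.5354.
Moduli of all roots: 1.0590, 1.5354.
All moduli strictly greater than 1? Yes.
Verdict: Stationary.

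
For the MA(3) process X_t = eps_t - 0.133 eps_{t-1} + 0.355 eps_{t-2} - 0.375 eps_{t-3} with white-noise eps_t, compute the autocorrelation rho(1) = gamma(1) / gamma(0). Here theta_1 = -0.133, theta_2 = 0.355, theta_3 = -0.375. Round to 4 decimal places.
\rho(1) = -0.2440

For an MA(q) process with theta_0 = 1, the autocovariance is
  gamma(k) = sigma^2 * sum_{i=0..q-k} theta_i * theta_{i+k},
and rho(k) = gamma(k) / gamma(0). Sigma^2 cancels.
  numerator   = (1)*(-0.133) + (-0.133)*(0.355) + (0.355)*(-0.375) = -0.31334.
  denominator = (1)^2 + (-0.133)^2 + (0.355)^2 + (-0.375)^2 = 1.284339.
  rho(1) = -0.31334 / 1.284339 = -0.2440.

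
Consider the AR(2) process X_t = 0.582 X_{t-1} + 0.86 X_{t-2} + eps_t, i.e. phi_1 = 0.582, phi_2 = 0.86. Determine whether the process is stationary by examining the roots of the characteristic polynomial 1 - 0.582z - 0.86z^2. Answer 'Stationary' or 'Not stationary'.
\text{Not stationary}

The AR(p) characteristic polynomial is P(z) = 1 - 0.582z - 0.86z^2.
Stationarity requires all roots to lie outside the unit circle, i.e. |z| > 1 for every root.
Set 1 + (-0.582) z + (-0.86) z^2 = 0, i.e. a z^2 + b z + c = 0 with a = -0.86, b = -0.582, c = 1.
Discriminant D = b^2 - 4ac = (-0.582)^2 - 4*(-0.86)*1 = 0.338724 - (-3.44) = 3.778724.
D >= 0, so the roots are real: z = (-b +/- sqrt(D)) / (2a) = (0.582 +/- 1.943894) / (-1.72).
  z_1 = (0.582 + 1.943894) / (-1.72) = -1.4685,   |z_1| = 1.4685.
  z_2 = (0.582 - 1.943894) / (-1.72) = 0.7918,   |z_2| = 0.7918.
Moduli of all roots: 1.4685, 0.7918.
All moduli strictly greater than 1? No.
Verdict: Not stationary.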